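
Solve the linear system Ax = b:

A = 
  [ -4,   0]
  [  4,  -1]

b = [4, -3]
Row reduce the augmented matrix [A|b]:
R2 → R2 + (1)·R1
REF = 
  [ -4,   0,   4]
  [  0,  -1,   1]

Back-substitution:
x₂ = 1 / (-1) = -1
x₁ = (4 - (0)(-1)) / (-4) = -1

x = [-1, -1]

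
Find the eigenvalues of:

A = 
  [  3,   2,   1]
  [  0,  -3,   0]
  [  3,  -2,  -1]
Characteristic polynomial: det(λI - A) = λ³ + λ² - 12λ - 18
Testing integer divisors of the constant term: p(-3) = 0, so (λ + 3) is a factor:
p(λ) = (λ + 3)(λ² - 2λ - 6)
λ² - 2λ - 6 = 0  ⇒  λ = (2 ± √((-2)² - 4·(-6)))/2 = (2 ± √(28))/2
  = 1 + √7,  1 - √7

λ = -3, 1 + √7, 1 - √7  (≈ -3, 3.646, -1.646)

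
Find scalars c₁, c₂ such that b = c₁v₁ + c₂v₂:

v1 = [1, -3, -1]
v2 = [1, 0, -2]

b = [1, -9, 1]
c1 = 3, c2 = -2

b = 3·v1 + -2·v2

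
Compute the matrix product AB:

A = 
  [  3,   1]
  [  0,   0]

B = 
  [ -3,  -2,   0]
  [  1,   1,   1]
A is 2×2 and B is 2×3, so AB is 2×3. Each entry is (row of A)·(column of B):
AB[1,1] = (3)(-3) + (1)(1) = -8
AB[1,2] = (3)(-2) + (1)(1) = -5
AB[1,3] = (3)(0) + (1)(1) = 1
AB[2,1] = (0)(-3) + (0)(1) = 0
AB[2,2] = (0)(-2) + (0)(1) = 0
AB[2,3] = (0)(0) + (0)(1) = 0

AB = 
  [ -8,  -5,   1]
  [  0,   0,   0]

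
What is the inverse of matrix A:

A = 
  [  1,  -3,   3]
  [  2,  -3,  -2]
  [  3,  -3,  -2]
det(A) = (1)·((-3)(-2) - (-2)(-3)) - (-3)·((2)(-2) - (-2)(3)) + (3)·((2)(-3) - (-3)(3))
  = (1)(0) - (-3)(2) + (3)(3)
  = 15
det(A) = 15 ≠ 0, so A is invertible.

Cofactors Cᵢⱼ = (-1)ⁱ⁺ʲ·Mᵢⱼ:
C = 
  [  0,  -2,   3]
  [-15, -11,  -6]
  [ 15,   8,   3]

adj(A) = Cᵀ:
adj(A) = 
  [  0, -15,  15]
  [ -2, -11,   8]
  [  3,  -6,   3]

A⁻¹ = (1/15) · adj(A):
A⁻¹ = 
  [     0,     -1,      1]
  [ -2/15, -11/15,   8/15]
  [   1/5,   -2/5,    1/5]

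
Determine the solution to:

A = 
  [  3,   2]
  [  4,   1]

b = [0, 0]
Row reduce the augmented matrix [A|b]:
R2 → R2 - (4/3)·R1
REF = 
  [   3,    2,    0]
  [   0, -5/3,    0]

Back-substitution:
x₂ = 0 / (-5/3) = 0
x₁ = (0 - (2)(0)) / 3 = 0

x = [0, 0]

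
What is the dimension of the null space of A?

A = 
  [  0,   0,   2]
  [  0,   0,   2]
nullity(A) = 2

Row reduce:
R2 → R2 - (1)·R1
REF = 
  [  0,   0,   2]
  [  0,   0,   0]
Pivot columns: 3 → 1 pivot.
rank(A) = 1, so nullity(A) = 3 - 1 = 2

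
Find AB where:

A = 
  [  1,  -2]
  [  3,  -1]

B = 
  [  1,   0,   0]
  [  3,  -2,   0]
A is 2×2 and B is 2×3, so AB is 2×3. Each entry is (row of A)·(column of B):
AB[1,1] = (1)(1) + (-2)(3) = -5
AB[1,2] = (1)(0) + (-2)(-2) = 4
AB[1,3] = (1)(0) + (-2)(0) = 0
AB[2,1] = (3)(1) + (-1)(3) = 0
AB[2,2] = (3)(0) + (-1)(-2) = 2
AB[2,3] = (3)(0) + (-1)(0) = 0

AB = 
  [ -5,   4,   0]
  [  0,   2,   0]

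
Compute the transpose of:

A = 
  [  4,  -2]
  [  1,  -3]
Aᵀ = 
  [  4,   1]
  [ -2,  -3]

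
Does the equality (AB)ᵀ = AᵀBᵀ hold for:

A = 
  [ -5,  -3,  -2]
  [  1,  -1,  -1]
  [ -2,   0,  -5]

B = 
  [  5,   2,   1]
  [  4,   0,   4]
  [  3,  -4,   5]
No

(AB)ᵀ = 
  [-43,  -2, -25]
  [ -2,   6,  16]
  [-27,  -8, -27]

AᵀBᵀ = 
  [-25, -28, -29]
  [-17, -12,  -5]
  [-17, -28, -27]

The two matrices differ, so (AB)ᵀ ≠ AᵀBᵀ in general. The correct identity is (AB)ᵀ = BᵀAᵀ.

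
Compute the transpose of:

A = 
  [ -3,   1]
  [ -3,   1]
Aᵀ = 
  [ -3,  -3]
  [  1,   1]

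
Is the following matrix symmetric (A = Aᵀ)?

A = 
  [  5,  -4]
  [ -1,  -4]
No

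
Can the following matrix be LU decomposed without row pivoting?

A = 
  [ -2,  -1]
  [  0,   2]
Yes.
A[1,1] = -2 ≠ 0, so Gaussian elimination proceeds without a row swap: multiplier ℓ₂₁ = (0)/(-2) = 0, and U[2,2] = 2 - (0)(-1) = 2.
L = 
  [  1,   0]
  [  0,   1]
U = 
  [ -2,  -1]
  [  0,   2]
Check row 2 of LU: [(0)(-2), (0)(-1) + 2] = [0, 2] = row 2 of A ✓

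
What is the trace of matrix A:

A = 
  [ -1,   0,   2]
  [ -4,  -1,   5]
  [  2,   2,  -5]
-7

tr(A) = -1 + -1 + -5 = -7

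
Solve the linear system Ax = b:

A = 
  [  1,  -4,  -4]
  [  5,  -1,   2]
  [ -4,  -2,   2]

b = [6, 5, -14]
Row reduce the augmented matrix [A|b]:
R2 → R2 - (5)·R1
R3 → R3 + (4)·R1
R3 → R3 + (18/19)·R2
REF = 
  [      1,      -4,      -4,       6]
  [      0,      19,      22,     -25]
  [      0,       0,  130/19, -260/19]

Back-substitution:
x₃ = (-260/19) / (130/19) = -2
x₂ = (-25 - (22)(-2)) / 19 = 1
x₁ = (6 - (-4)(1) - (-4)(-2)) / 1 = 2

x = [2, 1, -2]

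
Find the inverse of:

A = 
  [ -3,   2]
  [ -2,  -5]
det(A) = (-3)(-5) - (2)(-2) = 19
For a 2×2 matrix, A⁻¹ = (1/det(A)) · [[d, -b], [-c, a]]
    = (1/19) · [[-5, -2], [2, -3]]

A⁻¹ = 
  [-5/19, -2/19]
  [ 2/19, -3/19]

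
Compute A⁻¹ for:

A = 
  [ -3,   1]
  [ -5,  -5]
det(A) = (-3)(-5) - (1)(-5) = 20
For a 2×2 matrix, A⁻¹ = (1/det(A)) · [[d, -b], [-c, a]]
    = (1/20) · [[-5, -1], [5, -3]]

A⁻¹ = 
  [ -1/4, -1/20]
  [  1/4, -3/20]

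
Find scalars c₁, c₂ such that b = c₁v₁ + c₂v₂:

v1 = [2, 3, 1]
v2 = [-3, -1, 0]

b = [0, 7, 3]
c1 = 3, c2 = 2

b = 3·v1 + 2·v2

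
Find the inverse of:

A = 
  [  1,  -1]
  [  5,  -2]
det(A) = (1)(-2) - (-1)(5) = 3
For a 2×2 matrix, A⁻¹ = (1/det(A)) · [[d, -b], [-c, a]]
    = (1/3) · [[-2, 1], [-5, 1]]

A⁻¹ = 
  [-2/3,  1/3]
  [-5/3,  1/3]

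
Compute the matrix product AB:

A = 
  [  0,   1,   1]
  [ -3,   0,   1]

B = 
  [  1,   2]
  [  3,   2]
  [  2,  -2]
A is 2×3 and B is 3×2, so AB is 2×2. Each entry is (row of A)·(column of B):
AB[1,1] = (0)(1) + (1)(3) + (1)(2) = 5
AB[1,2] = (0)(2) + (1)(2) + (1)(-2) = 0
AB[2,1] = (-3)(1) + (0)(3) + (1)(2) = -1
AB[2,2] = (-3)(2) + (0)(2) + (1)(-2) = -8

AB = 
  [  5,   0]
  [ -1,  -8]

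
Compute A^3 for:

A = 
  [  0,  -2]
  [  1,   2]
A^3 = 
  [ -4,  -4]
  [  2,   0]

A² = A·A:
A²[1,1] = (0)(0) + (-2)(1) = -2
A²[1,2] = (0)(-2) + (-2)(2) = -4
A²[2,1] = (1)(0) + (2)(1) = 2
A²[2,2] = (1)(-2) + (2)(2) = 2
A² = 
  [ -2,  -4]
  [  2,   2]

A^3 = A^2·A:
A^3[1,1] = (-2)(0) + (-4)(1) = -4
A^3[1,2] = (-2)(-2) + (-4)(2) = -4
A^3[2,1] = (2)(0) + (2)(1) = 2
A^3[2,2] = (2)(-2) + (2)(2) = 0
A^3 = 
  [ -4,  -4]
  [  2,   0]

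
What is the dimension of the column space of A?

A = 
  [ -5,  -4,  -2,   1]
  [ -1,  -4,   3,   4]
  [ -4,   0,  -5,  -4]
dim(Col(A)) = 3

Row reduce:
R2 → R2 - (1/5)·R1
R3 → R3 - (4/5)·R1
R3 → R3 + (1)·R2
REF = 
  [   -5,    -4,    -2,     1]
  [    0, -16/5,  17/5,  19/5]
  [    0,     0,     0,    -1]
Pivot columns: 1, 2, 4 → 3 pivots.
dim(Col(A)) = number of pivot columns = 3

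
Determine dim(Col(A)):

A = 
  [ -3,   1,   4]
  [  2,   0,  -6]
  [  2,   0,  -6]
Row reduce:
R2 → R2 + (2/3)·R1
R3 → R3 + (2/3)·R1
R3 → R3 - (1)·R2
REF = 
  [   -3,     1,     4]
  [    0,   2/3, -10/3]
  [    0,     0,     0]
Pivot columns: 1, 2 → 2 pivots.
dim(Col(A)) = number of pivot columns = 2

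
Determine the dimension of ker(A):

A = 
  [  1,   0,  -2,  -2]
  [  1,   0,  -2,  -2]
nullity(A) = 3

Row reduce:
R2 → R2 - (1)·R1
REF = 
  [  1,   0,  -2,  -2]
  [  0,   0,   0,   0]
Pivot columns: 1 → 1 pivot.
rank(A) = 1, so nullity(A) = 4 - 1 = 3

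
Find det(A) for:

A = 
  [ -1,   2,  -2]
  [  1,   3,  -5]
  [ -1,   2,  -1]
-5

Cofactor expansion along row 1:
det(A) = (-1)·((3)(-1) - (-5)(2)) - (2)·((1)(-1) - (-5)(-1)) + (-2)·((1)(2) - (3)(-1))
  = (-1)(7) - (2)(-6) + (-2)(5)
  = -5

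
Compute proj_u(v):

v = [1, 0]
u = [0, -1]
proj_u(v) = [0, 0]

v·u = (1)(0) + (0)(-1) = 0
u·u = (0)² + (-1)² = 1
proj_u(v) = (v·u / u·u) × u = (0/1) × u = (0) × u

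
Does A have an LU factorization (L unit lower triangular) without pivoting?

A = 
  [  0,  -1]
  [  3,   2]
No.
A[1,1] = 0 but A[2,1] = 3 ≠ 0. Any LU with L unit lower triangular has (LU)[1,1] = U[1,1] and (LU)[2,1] = L[2,1]·U[1,1]; matching A forces U[1,1] = 0, which then forces (LU)[2,1] = 0 ≠ 3. A row swap (pivoting) is required.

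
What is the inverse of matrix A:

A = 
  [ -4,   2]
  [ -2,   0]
det(A) = (-4)(0) - (2)(-2) = 4
For a 2×2 matrix, A⁻¹ = (1/det(A)) · [[d, -b], [-c, a]]
    = (1/4) · [[0, -2], [2, -4]]

A⁻¹ = 
  [   0, -1/2]
  [ 1/2,   -1]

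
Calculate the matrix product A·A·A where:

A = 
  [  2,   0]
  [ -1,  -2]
A^3 = 
  [  8,   0]
  [ -4,  -8]

A² = A·A:
A²[1,1] = (2)(2) + (0)(-1) = 4
A²[1,2] = (2)(0) + (0)(-2) = 0
A²[2,1] = (-1)(2) + (-2)(-1) = 0
A²[2,2] = (-1)(0) + (-2)(-2) = 4
A² = 
  [  4,   0]
  [  0,   4]

A^3 = A^2·A:
A^3[1,1] = (4)(2) + (0)(-1) = 8
A^3[1,2] = (4)(0) + (0)(-2) = 0
A^3[2,1] = (0)(2) + (4)(-1) = -4
A^3[2,2] = (0)(0) + (4)(-2) = -8
A^3 = 
  [  8,   0]
  [ -4,  -8]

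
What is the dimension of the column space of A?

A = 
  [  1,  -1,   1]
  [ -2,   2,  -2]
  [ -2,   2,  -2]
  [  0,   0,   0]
Row reduce:
R2 → R2 + (2)·R1
R3 → R3 + (2)·R1
REF = 
  [  1,  -1,   1]
  [  0,   0,   0]
  [  0,   0,   0]
  [  0,   0,   0]
Pivot columns: 1 → 1 pivot.
dim(Col(A)) = number of pivot columns = 1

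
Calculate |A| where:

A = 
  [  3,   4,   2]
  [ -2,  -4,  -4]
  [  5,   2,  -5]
Cofactor expansion along row 1:
det(A) = (3)·((-4)(-5) - (-4)(2)) - (4)·((-2)(-5) - (-4)(5)) + (2)·((-2)(2) - (-4)(5))
  = (3)(28) - (4)(30) + (2)(16)
  = -4

det(A) = -4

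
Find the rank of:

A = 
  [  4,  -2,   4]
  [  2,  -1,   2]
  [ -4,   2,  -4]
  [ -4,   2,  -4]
rank(A) = 1

Row reduce:
R2 → R2 - (1/2)·R1
R3 → R3 + (1)·R1
R4 → R4 + (1)·R1
REF = 
  [  4,  -2,   4]
  [  0,   0,   0]
  [  0,   0,   0]
  [  0,   0,   0]
Pivot columns: 1 → 1 pivot.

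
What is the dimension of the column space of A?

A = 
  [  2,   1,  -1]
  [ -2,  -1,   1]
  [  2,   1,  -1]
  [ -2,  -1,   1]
Row reduce:
R2 → R2 + (1)·R1
R3 → R3 - (1)·R1
R4 → R4 + (1)·R1
REF = 
  [  2,   1,  -1]
  [  0,   0,   0]
  [  0,   0,   0]
  [  0,   0,   0]
Pivot columns: 1 → 1 pivot.
dim(Col(A)) = number of pivot columns = 1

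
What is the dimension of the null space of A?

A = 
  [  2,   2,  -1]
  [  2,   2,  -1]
nullity(A) = 2

Row reduce:
R2 → R2 - (1)·R1
REF = 
  [  2,   2,  -1]
  [  0,   0,   0]
Pivot columns: 1 → 1 pivot.
rank(A) = 1, so nullity(A) = 3 - 1 = 2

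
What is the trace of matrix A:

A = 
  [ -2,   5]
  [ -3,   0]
-2

tr(A) = -2 + 0 = -2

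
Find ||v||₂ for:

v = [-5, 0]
5

||v||₂ = √((-5)² + (0)²) = √25 = 5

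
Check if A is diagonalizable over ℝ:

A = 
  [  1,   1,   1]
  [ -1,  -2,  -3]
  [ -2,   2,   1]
No

Characteristic polynomial: det(λI - A) = λ³ + 6λ - 5
By the rational root theorem any rational root is an integer dividing 5; none of those is a root, so p(λ) has no rational roots and hence (being an irreducible cubic) no repeated roots.
Discriminant of the cubic: Δ = -1539
Δ < 0 ⇒ one real eigenvalue and a complex-conjugate pair: λ ≈ -0.3801 + 2.536i, -0.3801 - 2.536i, 0.7601
Has complex eigenvalues (not diagonalizable over ℝ).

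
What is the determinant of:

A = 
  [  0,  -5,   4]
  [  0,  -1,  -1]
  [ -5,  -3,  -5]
Cofactor expansion along row 1:
det(A) = (0)·((-1)(-5) - (-1)(-3)) - (-5)·((0)(-5) - (-1)(-5)) + (4)·((0)(-3) - (-1)(-5))
  = (0)(2) - (-5)(-5) + (4)(-5)
  = -45

det(A) = -45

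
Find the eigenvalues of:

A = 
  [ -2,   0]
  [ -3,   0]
tr(A) = -2, det(A) = 0
Characteristic polynomial: λ² - tr(A)λ + det(A) = λ² + 2λ
λ² + 2λ = λ(λ + 2)

λ = 0, -2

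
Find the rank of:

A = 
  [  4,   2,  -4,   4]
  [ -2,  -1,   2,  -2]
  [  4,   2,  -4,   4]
rank(A) = 1

Row reduce:
R2 → R2 + (1/2)·R1
R3 → R3 - (1)·R1
REF = 
  [  4,   2,  -4,   4]
  [  0,   0,   0,   0]
  [  0,   0,   0,   0]
Pivot columns: 1 → 1 pivot.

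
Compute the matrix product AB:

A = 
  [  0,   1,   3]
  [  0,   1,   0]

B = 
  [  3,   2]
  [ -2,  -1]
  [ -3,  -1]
AB = 
  [-11,  -4]
  [ -2,  -1]

A is 2×3 and B is 3×2, so AB is 2×2. Each entry is (row of A)·(column of B):
AB[1,1] = (0)(3) + (1)(-2) + (3)(-3) = -11
AB[1,2] = (0)(2) + (1)(-1) + (3)(-1) = -4
AB[2,1] = (0)(3) + (1)(-2) + (0)(-3) = -2
AB[2,2] = (0)(2) + (1)(-1) + (0)(-1) = -1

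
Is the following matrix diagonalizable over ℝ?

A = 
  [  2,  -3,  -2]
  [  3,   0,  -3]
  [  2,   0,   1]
No

Characteristic polynomial: det(λI - A) = λ³ - 3λ² + 15λ - 27
By the rational root theorem any rational root is an integer dividing 27; none of those is a root, so p(λ) has no rational roots and hence (being an irreducible cubic) no repeated roots.
Discriminant of the cubic: Δ = -12204
Δ < 0 ⇒ one real eigenvalue and a complex-conjugate pair: λ ≈ 0.4671 + 3.585i, 0.4671 - 3.585i, 2.066
Has complex eigenvalues (not diagonalizable over ℝ).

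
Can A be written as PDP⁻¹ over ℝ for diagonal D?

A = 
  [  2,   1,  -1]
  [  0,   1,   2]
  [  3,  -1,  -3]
No

Characteristic polynomial: det(λI - A) = λ³ - 2λ - 7
By the rational root theorem any rational root is an integer dividing 7; none of those is a root, so p(λ) has no rational roots and hence (being an irreducible cubic) no repeated roots.
Discriminant of the cubic: Δ = -1291
Δ < 0 ⇒ one real eigenvalue and a complex-conjugate pair: λ ≈ 2.258, -1.129 + 1.351i, -1.129 - 1.351i
Has complex eigenvalues (not diagonalizable over ℝ).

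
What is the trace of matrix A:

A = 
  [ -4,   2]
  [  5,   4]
0

tr(A) = -4 + 4 = 0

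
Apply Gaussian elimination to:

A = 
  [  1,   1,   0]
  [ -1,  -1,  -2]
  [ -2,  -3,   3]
Row operations:
R2 → R2 + (1)·R1
R3 → R3 + (2)·R1
Swap R2 ↔ R3

Resulting echelon form:
REF = 
  [  1,   1,   0]
  [  0,  -1,   3]
  [  0,   0,  -2]

Rank = 3 (number of non-zero pivot rows).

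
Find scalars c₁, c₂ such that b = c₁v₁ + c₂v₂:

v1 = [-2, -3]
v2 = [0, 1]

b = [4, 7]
c1 = -2, c2 = 1

b = -2·v1 + 1·v2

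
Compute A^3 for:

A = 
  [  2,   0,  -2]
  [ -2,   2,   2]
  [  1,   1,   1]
A^3 = 
  [  2, -10, -14]
  [-14,  22,  34]
  [ -3,   7,   5]

A² = A·A:
A²[1,1] = (2)(2) + (0)(-2) + (-2)(1) = 2
A²[1,2] = (2)(0) + (0)(2) + (-2)(1) = -2
A²[1,3] = (2)(-2) + (0)(2) + (-2)(1) = -6
A²[2,1] = (-2)(2) + (2)(-2) + (2)(1) = -6
A²[2,2] = (-2)(0) + (2)(2) + (2)(1) = 6
A²[2,3] = (-2)(-2) + (2)(2) + (2)(1) = 10
A²[3,1] = (1)(2) + (1)(-2) + (1)(1) = 1
A²[3,2] = (1)(0) + (1)(2) + (1)(1) = 3
A²[3,3] = (1)(-2) + (1)(2) + (1)(1) = 1
A² = 
  [  2,  -2,  -6]
  [ -6,   6,  10]
  [  1,   3,   1]

A^3 = A^2·A:
A^3[1,1] = (2)(2) + (-2)(-2) + (-6)(1) = 2
A^3[1,2] = (2)(0) + (-2)(2) + (-6)(1) = -10
A^3[1,3] = (2)(-2) + (-2)(2) + (-6)(1) = -14
A^3[2,1] = (-6)(2) + (6)(-2) + (10)(1) = -14
A^3[2,2] = (-6)(0) + (6)(2) + (10)(1) = 22
A^3[2,3] = (-6)(-2) + (6)(2) + (10)(1) = 34
A^3[3,1] = (1)(2) + (3)(-2) + (1)(1) = -3
A^3[3,2] = (1)(0) + (3)(2) + (1)(1) = 7
A^3[3,3] = (1)(-2) + (3)(2) + (1)(1) = 5
A^3 = 
  [  2, -10, -14]
  [-14,  22,  34]
  [ -3,   7,   5]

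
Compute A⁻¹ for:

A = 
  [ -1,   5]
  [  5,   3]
det(A) = (-1)(3) - (5)(5) = -28
For a 2×2 matrix, A⁻¹ = (1/det(A)) · [[d, -b], [-c, a]]
    = (-1/28) · [[3, -5], [-5, -1]]

A⁻¹ = 
  [-3/28,  5/28]
  [ 5/28,  1/28]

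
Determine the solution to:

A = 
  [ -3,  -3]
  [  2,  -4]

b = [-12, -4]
Row reduce the augmented matrix [A|b]:
R2 → R2 + (2/3)·R1
REF = 
  [ -3,  -3, -12]
  [  0,  -6, -12]

Back-substitution:
x₂ = (-12) / (-6) = 2
x₁ = (-12 - (-3)(2)) / (-3) = 2

x = [2, 2]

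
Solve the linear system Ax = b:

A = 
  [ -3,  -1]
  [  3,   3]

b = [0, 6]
Row reduce the augmented matrix [A|b]:
R2 → R2 + (1)·R1
REF = 
  [ -3,  -1,   0]
  [  0,   2,   6]

Back-substitution:
x₂ = 6 / 2 = 3
x₁ = (0 - (-1)(3)) / (-3) = -1

x = [-1, 3]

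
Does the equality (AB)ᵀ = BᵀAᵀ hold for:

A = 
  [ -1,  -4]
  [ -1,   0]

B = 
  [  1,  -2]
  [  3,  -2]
Yes

(AB)ᵀ = 
  [-13,  -1]
  [ 10,   2]

BᵀAᵀ = 
  [-13,  -1]
  [ 10,   2]

Both sides are equal — this is the standard identity (AB)ᵀ = BᵀAᵀ, which holds for all A, B.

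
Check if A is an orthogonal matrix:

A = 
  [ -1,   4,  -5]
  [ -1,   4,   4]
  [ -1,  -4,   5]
No

AᵀA = 
  [  3,  -4,  -4]
  [ -4,  48, -24]
  [ -4, -24,  66]
≠ I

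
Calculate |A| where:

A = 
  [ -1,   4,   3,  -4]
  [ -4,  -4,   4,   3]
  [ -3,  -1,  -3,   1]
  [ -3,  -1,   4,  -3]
453

Cofactor expansion along row 1: det(A) = a₁₁M₁₁ - a₁₂M₁₂ + a₁₃M₁₃ - a₁₄M₁₄

M₁₁ = det[[-4, 4, 3]; [-1, -3, 1]; [-1, 4, -3]]
  = (-4)·((-3)(-3) - (1)(4)) - (4)·((-1)(-3) - (1)(-1)) + (3)·((-1)(4) - (-3)(-1))
  = (-4)(5) - (4)(4) + (3)(-7)
  = -57
M₁₂ = det[[-4, 4, 3]; [-3, -3, 1]; [-3, 4, -3]]
  = (-4)·((-3)(-3) - (1)(4)) - (4)·((-3)(-3) - (1)(-3)) + (3)·((-3)(4) - (-3)(-3))
  = (-4)(5) - (4)(12) + (3)(-21)
  = -131
M₁₃ = det[[-4, -4, 3]; [-3, -1, 1]; [-3, -1, -3]]
  = (-4)·((-1)(-3) - (1)(-1)) - (-4)·((-3)(-3) - (1)(-3)) + (3)·((-3)(-1) - (-1)(-3))
  = (-4)(4) - (-4)(12) + (3)(0)
  = 32
M₁₄ = det[[-4, -4, 4]; [-3, -1, -3]; [-3, -1, 4]]
  = (-4)·((-1)(4) - (-3)(-1)) - (-4)·((-3)(4) - (-3)(-3)) + (4)·((-3)(-1) - (-1)(-3))
  = (-4)(-7) - (-4)(-21) + (4)(0)
  = -56

det(A) = (-1)(-57) - (4)(-131) + (3)(32) - (-4)(-56) = 453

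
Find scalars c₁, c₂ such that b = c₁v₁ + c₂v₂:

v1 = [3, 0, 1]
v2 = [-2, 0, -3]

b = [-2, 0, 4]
c1 = -2, c2 = -2

b = -2·v1 + -2·v2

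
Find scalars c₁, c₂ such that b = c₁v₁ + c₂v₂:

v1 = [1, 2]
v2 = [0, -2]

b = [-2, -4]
c1 = -2, c2 = 0

b = -2·v1 + 0·v2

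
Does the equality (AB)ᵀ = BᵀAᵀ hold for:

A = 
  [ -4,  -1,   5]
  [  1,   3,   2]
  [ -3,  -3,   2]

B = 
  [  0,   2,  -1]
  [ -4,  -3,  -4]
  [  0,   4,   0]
Yes

(AB)ᵀ = 
  [  4, -12,  12]
  [ 15,   1,  11]
  [  8, -13,  15]

BᵀAᵀ = 
  [  4, -12,  12]
  [ 15,   1,  11]
  [  8, -13,  15]

Both sides are equal — this is the standard identity (AB)ᵀ = BᵀAᵀ, which holds for all A, B.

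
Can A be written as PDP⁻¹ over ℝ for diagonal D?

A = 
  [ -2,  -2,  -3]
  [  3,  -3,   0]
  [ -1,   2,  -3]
No

Characteristic polynomial: det(λI - A) = λ³ + 8λ² + 24λ + 45
Testing integer divisors of the constant term: p(-5) = 0, so (λ + 5) is a factor:
p(λ) = (λ + 5)(λ² + 3λ + 9)
λ² + 3λ + 9 = 0  ⇒  λ = (-3 ± √((3)² - 4·(9)))/2 = (-3 ± √(-27))/2
  = (-3 + 3i√3)/2,  (-3 - 3i√3)/2
Eigenvalues: -5, (-3 + 3i√3)/2, (-3 - 3i√3)/2  (≈ -5, -1.5 + 2.598i, -1.5 - 2.598i)
Has complex eigenvalues (not diagonalizable over ℝ).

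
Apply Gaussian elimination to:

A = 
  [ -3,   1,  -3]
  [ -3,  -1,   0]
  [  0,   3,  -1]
Row operations:
R2 → R2 - (1)·R1
R3 → R3 + (3/2)·R2

Resulting echelon form:
REF = 
  [ -3,   1,  -3]
  [  0,  -2,   3]
  [  0,   0, 7/2]

Rank = 3 (number of non-zero pivot rows).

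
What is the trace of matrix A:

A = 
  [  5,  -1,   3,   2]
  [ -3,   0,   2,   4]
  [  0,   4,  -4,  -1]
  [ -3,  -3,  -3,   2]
3

tr(A) = 5 + 0 + -4 + 2 = 3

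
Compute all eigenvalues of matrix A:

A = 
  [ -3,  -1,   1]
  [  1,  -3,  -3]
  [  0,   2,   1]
λ = -1, -2 + i√2, -2 - i√2  (≈ -1, -2 + 1.414i, -2 - 1.414i)

Characteristic polynomial: det(λI - A) = λ³ + 5λ² + 10λ + 6
Testing integer divisors of the constant term: p(-1) = 0, so (λ + 1) is a factor:
p(λ) = (λ + 1)(λ² + 4λ + 6)
λ² + 4λ + 6 = 0  ⇒  λ = (-4 ± √((4)² - 4·(6)))/2 = (-4 ± √(-8))/2
  = -2 + i√2,  -2 - i√2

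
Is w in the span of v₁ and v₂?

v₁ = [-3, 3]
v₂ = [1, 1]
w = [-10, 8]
Yes

Form the augmented matrix and row-reduce:
[v₁|v₂|w] = 
  [ -3,   1, -10]
  [  3,   1,   8]
R2 → R2 + (1)·R1
REF = 
  [ -3,   1, -10]
  [  0,   2,  -2]

No row of the form [0 0 | nonzero], so the system is consistent. Back-substitution gives c₁ = 3, c₂ = -1: w = (3)·v₁ + (-1)·v₂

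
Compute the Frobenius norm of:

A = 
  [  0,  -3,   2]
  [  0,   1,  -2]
||A||_F = 4.243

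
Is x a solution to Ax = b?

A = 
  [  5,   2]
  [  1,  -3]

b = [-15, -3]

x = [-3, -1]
No

Ax = [-17, 0] ≠ b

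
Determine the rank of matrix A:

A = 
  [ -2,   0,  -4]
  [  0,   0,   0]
Row reduce:
(no row operations needed)
REF = 
  [ -2,   0,  -4]
  [  0,   0,   0]
Pivot columns: 1 → 1 pivot.

rank(A) = 1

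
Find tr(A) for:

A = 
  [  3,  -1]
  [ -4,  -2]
1

tr(A) = 3 + -2 = 1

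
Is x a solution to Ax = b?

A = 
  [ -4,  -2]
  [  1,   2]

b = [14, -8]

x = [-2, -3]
Yes

Ax = [14, -8] = b ✓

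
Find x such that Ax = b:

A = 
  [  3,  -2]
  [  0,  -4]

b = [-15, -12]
x = [-3, 3]

Row reduce the augmented matrix [A|b]:
(already in echelon form)
REF = 
  [  3,  -2, -15]
  [  0,  -4, -12]

Back-substitution:
x₂ = (-12) / (-4) = 3
x₁ = (-15 - (-2)(3)) / 3 = -3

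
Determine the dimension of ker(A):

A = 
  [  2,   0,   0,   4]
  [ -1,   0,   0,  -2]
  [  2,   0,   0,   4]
nullity(A) = 3

Row reduce:
R2 → R2 + (1/2)·R1
R3 → R3 - (1)·R1
REF = 
  [  2,   0,   0,   4]
  [  0,   0,   0,   0]
  [  0,   0,   0,   0]
Pivot columns: 1 → 1 pivot.
rank(A) = 1, so nullity(A) = 4 - 1 = 3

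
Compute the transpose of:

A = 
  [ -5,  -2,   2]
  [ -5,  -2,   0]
Aᵀ = 
  [ -5,  -5]
  [ -2,  -2]
  [  2,   0]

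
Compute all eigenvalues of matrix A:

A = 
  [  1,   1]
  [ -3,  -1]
tr(A) = 0, det(A) = 2
Characteristic polynomial: λ² - tr(A)λ + det(A) = λ² + 2
λ² + 2 = 0  ⇒  λ = (0 ± √((0)² - 4·(2)))/2 = (0 ± √(-8))/2
  = i√2,  -i√2

λ = i√2, -i√2  (≈ 0 + 1.414i, 0 - 1.414i)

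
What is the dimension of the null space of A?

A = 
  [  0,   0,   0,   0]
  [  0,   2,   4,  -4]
nullity(A) = 3

Row reduce:
Swap R1 ↔ R2
REF = 
  [  0,   2,   4,  -4]
  [  0,   0,   0,   0]
Pivot columns: 2 → 1 pivot.
rank(A) = 1, so nullity(A) = 4 - 1 = 3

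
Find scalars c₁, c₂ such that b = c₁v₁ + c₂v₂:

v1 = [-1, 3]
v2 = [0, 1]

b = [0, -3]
c1 = 0, c2 = -3

b = 0·v1 + -3·v2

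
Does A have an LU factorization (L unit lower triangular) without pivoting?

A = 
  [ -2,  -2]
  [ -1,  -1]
Yes.
A[1,1] = -2 ≠ 0, so Gaussian elimination proceeds without a row swap: multiplier ℓ₂₁ = (-1)/(-2) = 1/2, and U[2,2] = -1 - (1/2)(-2) = 0.
L = 
  [  1,   0]
  [1/2,   1]
U = 
  [ -2,  -2]
  [  0,   0]
Check row 2 of LU: [(1/2)(-2), (1/2)(-2) + 0] = [-1, -1] = row 2 of A ✓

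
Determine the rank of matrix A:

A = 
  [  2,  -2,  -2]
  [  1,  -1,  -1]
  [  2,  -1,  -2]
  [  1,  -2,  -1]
rank(A) = 2

Row reduce:
R2 → R2 - (1/2)·R1
R3 → R3 - (1)·R1
R4 → R4 - (1/2)·R1
Swap R2 ↔ R3
R4 → R4 + (1)·R2
REF = 
  [  2,  -2,  -2]
  [  0,   1,   0]
  [  0,   0,   0]
  [  0,   0,   0]
Pivot columns: 1, 2 → 2 pivots.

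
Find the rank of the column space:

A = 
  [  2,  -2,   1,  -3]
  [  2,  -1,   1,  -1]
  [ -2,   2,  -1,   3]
dim(Col(A)) = 2

Row reduce:
R2 → R2 - (1)·R1
R3 → R3 + (1)·R1
REF = 
  [  2,  -2,   1,  -3]
  [  0,   1,   0,   2]
  [  0,   0,   0,   0]
Pivot columns: 1, 2 → 2 pivots.
dim(Col(A)) = number of pivot columns = 2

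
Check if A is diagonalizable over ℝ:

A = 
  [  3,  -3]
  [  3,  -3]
No

tr(A) = 0, det(A) = 0
Characteristic polynomial: λ² - tr(A)λ + det(A) = λ²
λ² = λ²
Eigenvalues: 0, 0
λ=0: alg. mult. = 2, geom. mult. = 2 - rank(A - (0)I) = 2 - 1 = 1
Sum of geometric multiplicities = 1 < n = 2, so there aren't enough independent eigenvectors.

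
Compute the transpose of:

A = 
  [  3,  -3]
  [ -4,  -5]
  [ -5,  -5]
Aᵀ = 
  [  3,  -4,  -5]
  [ -3,  -5,  -5]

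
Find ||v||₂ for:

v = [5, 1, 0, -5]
7.141

||v||₂ = √((5)² + (1)² + (0)² + (-5)²) = √51 = 7.141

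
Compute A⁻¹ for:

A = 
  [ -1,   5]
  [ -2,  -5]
det(A) = (-1)(-5) - (5)(-2) = 15
For a 2×2 matrix, A⁻¹ = (1/det(A)) · [[d, -b], [-c, a]]
    = (1/15) · [[-5, -5], [2, -1]]

A⁻¹ = 
  [ -1/3,  -1/3]
  [ 2/15, -1/15]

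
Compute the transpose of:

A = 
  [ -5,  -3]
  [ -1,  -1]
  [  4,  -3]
Aᵀ = 
  [ -5,  -1,   4]
  [ -3,  -1,  -3]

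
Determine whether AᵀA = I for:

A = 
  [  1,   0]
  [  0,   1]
Yes

AᵀA = 
  [  1,   0]
  [  0,   1]
= I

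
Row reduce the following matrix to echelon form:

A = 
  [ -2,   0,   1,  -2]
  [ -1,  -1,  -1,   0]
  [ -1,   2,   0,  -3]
Row operations:
R2 → R2 - (1/2)·R1
R3 → R3 - (1/2)·R1
R3 → R3 + (2)·R2

Resulting echelon form:
REF = 
  [  -2,    0,    1,   -2]
  [   0,   -1, -3/2,    1]
  [   0,    0, -7/2,    0]

Rank = 3 (number of non-zero pivot rows).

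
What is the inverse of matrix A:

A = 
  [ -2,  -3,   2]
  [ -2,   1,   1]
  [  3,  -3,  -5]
det(A) = (-2)·((1)(-5) - (1)(-3)) - (-3)·((-2)(-5) - (1)(3)) + (2)·((-2)(-3) - (1)(3))
  = (-2)(-2) - (-3)(7) + (2)(3)
  = 31
det(A) = 31 ≠ 0, so A is invertible.

Cofactors Cᵢⱼ = (-1)ⁱ⁺ʲ·Mᵢⱼ:
C = 
  [ -2,  -7,   3]
  [-21,   4, -15]
  [ -5,  -2,  -8]

adj(A) = Cᵀ:
adj(A) = 
  [ -2, -21,  -5]
  [ -7,   4,  -2]
  [  3, -15,  -8]

A⁻¹ = (1/31) · adj(A):
A⁻¹ = 
  [ -2/31, -21/31,  -5/31]
  [ -7/31,   4/31,  -2/31]
  [  3/31, -15/31,  -8/31]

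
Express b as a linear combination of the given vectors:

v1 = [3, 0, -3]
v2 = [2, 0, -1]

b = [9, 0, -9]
c1 = 3, c2 = 0

b = 3·v1 + 0·v2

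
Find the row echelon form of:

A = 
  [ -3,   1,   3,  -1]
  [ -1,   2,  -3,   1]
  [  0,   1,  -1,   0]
Row operations:
R2 → R2 - (1/3)·R1
R3 → R3 - (3/5)·R2

Resulting echelon form:
REF = 
  [  -3,    1,    3,   -1]
  [   0,  5/3,   -4,  4/3]
  [   0,    0,  7/5, -4/5]

Rank = 3 (number of non-zero pivot rows).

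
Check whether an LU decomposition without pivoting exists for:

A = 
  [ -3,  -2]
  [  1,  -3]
Yes.
A[1,1] = -3 ≠ 0, so Gaussian elimination proceeds without a row swap: multiplier ℓ₂₁ = (1)/(-3) = -1/3, and U[2,2] = -3 - (-1/3)(-2) = -11/3.
L = 
  [   1,    0]
  [-1/3,    1]
U = 
  [   -3,    -2]
  [    0, -11/3]
Check row 2 of LU: [(-1/3)(-3), (-1/3)(-2) + (-11/3)] = [1, -3] = row 2 of A ✓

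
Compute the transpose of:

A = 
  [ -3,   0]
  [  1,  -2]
Aᵀ = 
  [ -3,   1]
  [  0,  -2]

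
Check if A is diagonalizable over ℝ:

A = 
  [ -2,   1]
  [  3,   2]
Yes

tr(A) = 0, det(A) = -7
Characteristic polynomial: λ² - tr(A)λ + det(A) = λ² - 7
λ² - 7 = 0  ⇒  λ = (0 ± √((0)² - 4·(-7)))/2 = (0 ± √(28))/2
  = √7,  -√7
Eigenvalues: √7, -√7  (≈ 2.646, -2.646)
The two irrational eigenvalues are distinct (simple), so each has alg. mult. = geom. mult. = 1.
Sum of geometric multiplicities equals n, so A has n independent eigenvectors.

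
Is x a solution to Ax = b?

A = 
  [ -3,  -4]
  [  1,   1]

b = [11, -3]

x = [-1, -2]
Yes

Ax = [11, -3] = b ✓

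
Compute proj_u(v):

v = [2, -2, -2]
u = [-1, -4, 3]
v·u = (2)(-1) + (-2)(-4) + (-2)(3) = 0
u·u = (-1)² + (-4)² + (3)² = 26
proj_u(v) = (v·u / u·u) × u = (0/26) × u = (0) × u

proj_u(v) = [0, 0, 0]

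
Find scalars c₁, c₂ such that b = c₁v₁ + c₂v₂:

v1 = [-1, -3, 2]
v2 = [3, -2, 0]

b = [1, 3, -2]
c1 = -1, c2 = 0

b = -1·v1 + 0·v2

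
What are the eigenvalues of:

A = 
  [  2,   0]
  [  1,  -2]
λ = 2, -2

tr(A) = 0, det(A) = -4
Characteristic polynomial: λ² - tr(A)λ + det(A) = λ² - 4
λ² - 4 = (λ + 2)(λ - 2)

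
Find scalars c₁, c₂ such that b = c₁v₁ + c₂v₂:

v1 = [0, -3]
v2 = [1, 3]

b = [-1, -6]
c1 = 1, c2 = -1

b = 1·v1 + -1·v2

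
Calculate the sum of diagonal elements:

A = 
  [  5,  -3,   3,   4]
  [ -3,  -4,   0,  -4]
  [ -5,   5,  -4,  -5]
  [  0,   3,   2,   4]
1

tr(A) = 5 + -4 + -4 + 4 = 1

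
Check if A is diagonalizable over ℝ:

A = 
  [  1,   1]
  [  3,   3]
Yes

tr(A) = 4, det(A) = 0
Characteristic polynomial: λ² - tr(A)λ + det(A) = λ² - 4λ
λ² - 4λ = λ(λ - 4)
Eigenvalues: 4, 0
λ=0: alg. mult. = 1, geom. mult. = 2 - rank(A - (0)I) = 2 - 1 = 1
λ=4: alg. mult. = 1, geom. mult. = 2 - rank(A - (4)I) = 2 - 1 = 1
Sum of geometric multiplicities equals n, so A has n independent eigenvectors.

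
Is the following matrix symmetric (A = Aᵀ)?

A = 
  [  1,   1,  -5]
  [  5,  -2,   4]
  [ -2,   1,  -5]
No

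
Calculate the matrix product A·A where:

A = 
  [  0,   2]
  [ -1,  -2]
A² = A·A:
A²[1,1] = (0)(0) + (2)(-1) = -2
A²[1,2] = (0)(2) + (2)(-2) = -4
A²[2,1] = (-1)(0) + (-2)(-1) = 2
A²[2,2] = (-1)(2) + (-2)(-2) = 2
A² = 
  [ -2,  -4]
  [  2,   2]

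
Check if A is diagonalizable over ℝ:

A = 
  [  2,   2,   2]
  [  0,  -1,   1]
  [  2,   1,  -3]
Yes

Characteristic polynomial: det(λI - A) = λ³ + 2λ² - 10λ - 12
By the rational root theorem any rational root is an integer dividing 12; none of those is a root, so p(λ) has no rational roots and hence (being an irreducible cubic) no repeated roots.
Discriminant of the cubic: Δ = 5216
Δ > 0 ⇒ three distinct real eigenvalues: λ ≈ -3.8, -1.092, 2.892
Three distinct real eigenvalues, so A has 3 independent eigenvectors.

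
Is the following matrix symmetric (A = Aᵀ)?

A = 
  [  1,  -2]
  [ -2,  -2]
Yes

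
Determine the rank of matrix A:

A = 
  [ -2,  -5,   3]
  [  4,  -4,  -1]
rank(A) = 2

Row reduce:
R2 → R2 + (2)·R1
REF = 
  [ -2,  -5,   3]
  [  0, -14,   5]
Pivot columns: 1, 2 → 2 pivots.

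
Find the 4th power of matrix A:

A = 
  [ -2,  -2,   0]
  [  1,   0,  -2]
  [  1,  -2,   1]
A² = A·A:
A²[1,1] = (-2)(-2) + (-2)(1) + (0)(1) = 2
A²[1,2] = (-2)(-2) + (-2)(0) + (0)(-2) = 4
A²[1,3] = (-2)(0) + (-2)(-2) + (0)(1) = 4
A²[2,1] = (1)(-2) + (0)(1) + (-2)(1) = -4
A²[2,2] = (1)(-2) + (0)(0) + (-2)(-2) = 2
A²[2,3] = (1)(0) + (0)(-2) + (-2)(1) = -2
A²[3,1] = (1)(-2) + (-2)(1) + (1)(1) = -3
A²[3,2] = (1)(-2) + (-2)(0) + (1)(-2) = -4
A²[3,3] = (1)(0) + (-2)(-2) + (1)(1) = 5
A² = 
  [  2,   4,   4]
  [ -4,   2,  -2]
  [ -3,  -4,   5]

A^3 = A^2·A:
A^3[1,1] = (2)(-2) + (4)(1) + (4)(1) = 4
A^3[1,2] = (2)(-2) + (4)(0) + (4)(-2) = -12
A^3[1,3] = (2)(0) + (4)(-2) + (4)(1) = -4
A^3[2,1] = (-4)(-2) + (2)(1) + (-2)(1) = 8
A^3[2,2] = (-4)(-2) + (2)(0) + (-2)(-2) = 12
A^3[2,3] = (-4)(0) + (2)(-2) + (-2)(1) = -6
A^3[3,1] = (-3)(-2) + (-4)(1) + (5)(1) = 7
A^3[3,2] = (-3)(-2) + (-4)(0) + (5)(-2) = -4
A^3[3,3] = (-3)(0) + (-4)(-2) + (5)(1) = 13
A^3 = 
  [  4, -12,  -4]
  [  8,  12,  -6]
  [  7,  -4,  13]

A^4 = A^3·A:
A^4[1,1] = (4)(-2) + (-12)(1) + (-4)(1) = -24
A^4[1,2] = (4)(-2) + (-12)(0) + (-4)(-2) = 0
A^4[1,3] = (4)(0) + (-12)(-2) + (-4)(1) = 20
A^4[2,1] = (8)(-2) + (12)(1) + (-6)(1) = -10
A^4[2,2] = (8)(-2) + (12)(0) + (-6)(-2) = -4
A^4[2,3] = (8)(0) + (12)(-2) + (-6)(1) = -30
A^4[3,1] = (7)(-2) + (-4)(1) + (13)(1) = -5
A^4[3,2] = (7)(-2) + (-4)(0) + (13)(-2) = -40
A^4[3,3] = (7)(0) + (-4)(-2) + (13)(1) = 21
A^4 = 
  [-24,   0,  20]
  [-10,  -4, -30]
  [ -5, -40,  21]

Therefore
A^4 = 
  [-24,   0,  20]
  [-10,  -4, -30]
  [ -5, -40,  21]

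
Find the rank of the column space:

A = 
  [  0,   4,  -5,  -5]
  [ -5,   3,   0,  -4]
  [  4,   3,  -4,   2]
dim(Col(A)) = 3

Row reduce:
Swap R1 ↔ R2
R3 → R3 + (4/5)·R1
R3 → R3 - (27/20)·R2
REF = 
  [    -5,      3,      0,     -4]
  [     0,      4,     -5,     -5]
  [     0,      0,   11/4, 111/20]
Pivot columns: 1, 2, 3 → 3 pivots.
dim(Col(A)) = number of pivot columns = 3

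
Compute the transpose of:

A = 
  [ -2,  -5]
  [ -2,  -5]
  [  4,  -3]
Aᵀ = 
  [ -2,  -2,   4]
  [ -5,  -5,  -3]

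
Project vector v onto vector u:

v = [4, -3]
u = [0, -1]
v·u = (4)(0) + (-3)(-1) = 3
u·u = (0)² + (-1)² = 1
proj_u(v) = (v·u / u·u) × u = (3/1) × u = (3) × u

proj_u(v) = [0, -3]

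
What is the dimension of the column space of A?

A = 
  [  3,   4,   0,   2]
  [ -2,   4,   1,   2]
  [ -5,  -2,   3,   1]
Row reduce:
R2 → R2 + (2/3)·R1
R3 → R3 + (5/3)·R1
R3 → R3 - (7/10)·R2
REF = 
  [    3,     4,     0,     2]
  [    0,  20/3,     1,  10/3]
  [    0,     0, 23/10,     2]
Pivot columns: 1, 2, 3 → 3 pivots.
dim(Col(A)) = number of pivot columns = 3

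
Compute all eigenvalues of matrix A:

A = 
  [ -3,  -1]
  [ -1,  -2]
λ = (-5 + √5)/2, (-5 - √5)/2  (≈ -1.382, -3.618)

tr(A) = -5, det(A) = 5
Characteristic polynomial: λ² - tr(A)λ + det(A) = λ² + 5λ + 5
λ² + 5λ + 5 = 0  ⇒  λ = (-5 ± √((5)² - 4·(5)))/2 = (-5 ± √(5))/2
  = (-5 + √5)/2,  (-5 - √5)/2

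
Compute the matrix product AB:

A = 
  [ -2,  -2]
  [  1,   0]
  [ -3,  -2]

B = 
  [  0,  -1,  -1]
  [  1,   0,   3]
AB = 
  [ -2,   2,  -4]
  [  0,  -1,  -1]
  [ -2,   3,  -3]

A is 3×2 and B is 2×3, so AB is 3×3. Each entry is (row of A)·(column of B):
AB[1,1] = (-2)(0) + (-2)(1) = -2
AB[1,2] = (-2)(-1) + (-2)(0) = 2
AB[1,3] = (-2)(-1) + (-2)(3) = -4
AB[2,1] = (1)(0) + (0)(1) = 0
AB[2,2] = (1)(-1) + (0)(0) = -1
AB[2,3] = (1)(-1) + (0)(3) = -1
AB[3,1] = (-3)(0) + (-2)(1) = -2
AB[3,2] = (-3)(-1) + (-2)(0) = 3
AB[3,3] = (-3)(-1) + (-2)(3) = -3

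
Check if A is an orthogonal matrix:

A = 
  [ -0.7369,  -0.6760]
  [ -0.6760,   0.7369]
Yes

AᵀA = 
  [  1,   0]
  [  0,   1]
≈ I (equal to I up to the 4-dp rounding of the entries)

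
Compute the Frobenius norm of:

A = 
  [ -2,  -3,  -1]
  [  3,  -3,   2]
||A||_F = 6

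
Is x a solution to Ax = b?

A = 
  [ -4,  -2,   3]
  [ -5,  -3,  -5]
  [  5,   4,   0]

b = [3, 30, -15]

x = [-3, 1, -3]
No

Ax = [1, 27, -11] ≠ b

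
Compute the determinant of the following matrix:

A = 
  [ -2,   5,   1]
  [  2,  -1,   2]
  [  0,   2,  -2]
Cofactor expansion along row 1:
det(A) = (-2)·((-1)(-2) - (2)(2)) - (5)·((2)(-2) - (2)(0)) + (1)·((2)(2) - (-1)(0))
  = (-2)(-2) - (5)(-4) + (1)(4)
  = 28

det(A) = 28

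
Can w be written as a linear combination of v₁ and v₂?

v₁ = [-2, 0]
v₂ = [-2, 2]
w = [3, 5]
Yes

Form the augmented matrix and row-reduce:
[v₁|v₂|w] = 
  [ -2,  -2,   3]
  [  0,   2,   5]
(already in echelon form — no row operations needed)

No row of the form [0 0 | nonzero], so the system is consistent. Back-substitution gives c₁ = -4, c₂ = 5/2: w = (-4)·v₁ + (5/2)·v₂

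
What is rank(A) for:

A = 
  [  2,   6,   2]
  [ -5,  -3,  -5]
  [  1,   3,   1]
rank(A) = 2

Row reduce:
R2 → R2 + (5/2)·R1
R3 → R3 - (1/2)·R1
REF = 
  [  2,   6,   2]
  [  0,  12,   0]
  [  0,   0,   0]
Pivot columns: 1, 2 → 2 pivots.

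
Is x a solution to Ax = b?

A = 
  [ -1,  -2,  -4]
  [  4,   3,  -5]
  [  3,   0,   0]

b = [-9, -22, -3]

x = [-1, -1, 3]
Yes

Ax = [-9, -22, -3] = b ✓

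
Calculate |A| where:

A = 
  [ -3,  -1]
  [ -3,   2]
For a 2×2 matrix, det = ad - bc = (-3)(2) - (-1)(-3) = -9

det(A) = -9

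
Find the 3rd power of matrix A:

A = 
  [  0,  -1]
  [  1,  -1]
A^3 = 
  [  1,   0]
  [  0,   1]

A² = A·A:
A²[1,1] = (0)(0) + (-1)(1) = -1
A²[1,2] = (0)(-1) + (-1)(-1) = 1
A²[2,1] = (1)(0) + (-1)(1) = -1
A²[2,2] = (1)(-1) + (-1)(-1) = 0
A² = 
  [ -1,   1]
  [ -1,   0]

A^3 = A^2·A:
A^3[1,1] = (-1)(0) + (1)(1) = 1
A^3[1,2] = (-1)(-1) + (1)(-1) = 0
A^3[2,1] = (-1)(0) + (0)(1) = 0
A^3[2,2] = (-1)(-1) + (0)(-1) = 1
A^3 = 
  [  1,   0]
  [  0,   1]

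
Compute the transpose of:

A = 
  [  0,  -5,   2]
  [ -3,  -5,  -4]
Aᵀ = 
  [  0,  -3]
  [ -5,  -5]
  [  2,  -4]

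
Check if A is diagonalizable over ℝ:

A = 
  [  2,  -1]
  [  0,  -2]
Yes

tr(A) = 0, det(A) = -4
Characteristic polynomial: λ² - tr(A)λ + det(A) = λ² - 4
λ² - 4 = (λ + 2)(λ - 2)
Eigenvalues: 2, -2
λ=-2: alg. mult. = 1, geom. mult. = 2 - rank(A - (-2)I) = 2 - 1 = 1
λ=2: alg. mult. = 1, geom. mult. = 2 - rank(A - (2)I) = 2 - 1 = 1
Sum of geometric multiplicities equals n, so A has n independent eigenvectors.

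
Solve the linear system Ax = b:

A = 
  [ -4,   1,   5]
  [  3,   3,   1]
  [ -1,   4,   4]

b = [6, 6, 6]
x = [2, -1, 3]

Row reduce the augmented matrix [A|b]:
R2 → R2 + (3/4)·R1
R3 → R3 - (1/4)·R1
R3 → R3 - (1)·R2
REF = 
  [  -4,    1,    5,    6]
  [   0, 15/4, 19/4, 21/2]
  [   0,    0,   -2,   -6]

Back-substitution:
x₃ = (-6) / (-2) = 3
x₂ = (21/2 - (19/4)(3)) / (15/4) = -1
x₁ = (6 - (1)(-1) - (5)(3)) / (-4) = 2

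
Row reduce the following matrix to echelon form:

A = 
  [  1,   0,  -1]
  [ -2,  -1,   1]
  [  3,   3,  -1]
Row operations:
R2 → R2 + (2)·R1
R3 → R3 - (3)·R1
R3 → R3 + (3)·R2

Resulting echelon form:
REF = 
  [  1,   0,  -1]
  [  0,  -1,  -1]
  [  0,   0,  -1]

Rank = 3 (number of non-zero pivot rows).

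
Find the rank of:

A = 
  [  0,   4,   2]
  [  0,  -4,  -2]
Row reduce:
R2 → R2 + (1)·R1
REF = 
  [  0,   4,   2]
  [  0,   0,   0]
Pivot columns: 2 → 1 pivot.

rank(A) = 1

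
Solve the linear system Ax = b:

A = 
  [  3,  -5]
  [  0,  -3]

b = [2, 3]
Row reduce the augmented matrix [A|b]:
(already in echelon form)
REF = 
  [  3,  -5,   2]
  [  0,  -3,   3]

Back-substitution:
x₂ = 3 / (-3) = -1
x₁ = (2 - (-5)(-1)) / 3 = -1

x = [-1, -1]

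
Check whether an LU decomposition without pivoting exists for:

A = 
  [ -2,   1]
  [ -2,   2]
Yes.
A[1,1] = -2 ≠ 0, so Gaussian elimination proceeds without a row swap: multiplier ℓ₂₁ = (-2)/(-2) = 1, and U[2,2] = 2 - (1)(1) = 1.
L = 
  [  1,   0]
  [  1,   1]
U = 
  [ -2,   1]
  [  0,   1]
Check row 2 of LU: [(1)(-2), (1)(1) + 1] = [-2, 2] = row 2 of A ✓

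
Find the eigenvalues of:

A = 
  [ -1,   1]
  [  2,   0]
tr(A) = -1, det(A) = -2
Characteristic polynomial: λ² - tr(A)λ + det(A) = λ² + λ - 2
λ² + λ - 2 = (λ + 2)(λ - 1)

λ = 1, -2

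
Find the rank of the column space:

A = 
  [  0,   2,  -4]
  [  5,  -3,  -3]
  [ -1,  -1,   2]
Row reduce:
Swap R1 ↔ R2
R3 → R3 + (1/5)·R1
R3 → R3 + (4/5)·R2
REF = 
  [   5,   -3,   -3]
  [   0,    2,   -4]
  [   0,    0, -9/5]
Pivot columns: 1, 2, 3 → 3 pivots.
dim(Col(A)) = number of pivot columns = 3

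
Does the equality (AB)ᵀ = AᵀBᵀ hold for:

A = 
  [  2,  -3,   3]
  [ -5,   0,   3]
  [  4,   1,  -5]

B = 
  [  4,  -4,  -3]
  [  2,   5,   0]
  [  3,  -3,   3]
No

(AB)ᵀ = 
  [ 11, -11,   3]
  [-32,  11,   4]
  [  3,  24, -27]

AᵀBᵀ = 
  [ 16, -21,  33]
  [-15,  -6,  -6]
  [ 15,  21, -15]

The two matrices differ, so (AB)ᵀ ≠ AᵀBᵀ in general. The correct identity is (AB)ᵀ = BᵀAᵀ.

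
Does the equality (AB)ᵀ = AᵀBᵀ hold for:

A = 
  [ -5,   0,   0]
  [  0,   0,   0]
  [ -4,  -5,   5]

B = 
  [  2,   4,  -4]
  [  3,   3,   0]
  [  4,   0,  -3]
No

(AB)ᵀ = 
  [-10,   0,  -3]
  [-20,   0, -31]
  [ 20,   0,   1]

AᵀBᵀ = 
  [  6, -15,  -8]
  [ 20,   0,  15]
  [-20,   0, -15]

The two matrices differ, so (AB)ᵀ ≠ AᵀBᵀ in general. The correct identity is (AB)ᵀ = BᵀAᵀ.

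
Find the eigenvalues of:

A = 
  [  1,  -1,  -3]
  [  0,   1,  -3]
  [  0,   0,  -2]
Characteristic polynomial: det(λI - A) = λ³ - 3λ + 2
Testing integer divisors of the constant term: p(1) = 0, so (λ - 1) is a factor:
p(λ) = (λ - 1)(λ² + λ - 2)
λ² + λ - 2 = (λ + 2)(λ - 1)

λ = 1, 1, -2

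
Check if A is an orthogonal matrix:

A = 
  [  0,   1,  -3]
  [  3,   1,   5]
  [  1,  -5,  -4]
No

AᵀA = 
  [ 10,  -2,  11]
  [ -2,  27,  22]
  [ 11,  22,  50]
≠ I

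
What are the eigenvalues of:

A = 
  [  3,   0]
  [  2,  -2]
λ = 3, -2

tr(A) = 1, det(A) = -6
Characteristic polynomial: λ² - tr(A)λ + det(A) = λ² - λ - 6
λ² - λ - 6 = (λ + 2)(λ - 3)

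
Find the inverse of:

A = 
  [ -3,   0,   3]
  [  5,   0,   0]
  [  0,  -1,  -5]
det(A) = (-3)·((0)(-5) - (0)(-1)) - (0)·((5)(-5) - (0)(0)) + (3)·((5)(-1) - (0)(0))
  = (-3)(0) - (0)(-25) + (3)(-5)
  = -15
det(A) = -15 ≠ 0, so A is invertible.

Cofactors Cᵢⱼ = (-1)ⁱ⁺ʲ·Mᵢⱼ:
C = 
  [  0,  25,  -5]
  [ -3,  15,  -3]
  [  0,  15,   0]

adj(A) = Cᵀ:
adj(A) = 
  [  0,  -3,   0]
  [ 25,  15,  15]
  [ -5,  -3,   0]

A⁻¹ = (-1/15) · adj(A):
A⁻¹ = 
  [   0,  1/5,    0]
  [-5/3,   -1,   -1]
  [ 1/3,  1/5,    0]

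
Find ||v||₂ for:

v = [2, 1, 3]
3.742

||v||₂ = √((2)² + (1)² + (3)²) = √14 = 3.742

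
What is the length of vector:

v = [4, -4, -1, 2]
6.083

||v||₂ = √((4)² + (-4)² + (-1)² + (2)²) = √37 = 6.083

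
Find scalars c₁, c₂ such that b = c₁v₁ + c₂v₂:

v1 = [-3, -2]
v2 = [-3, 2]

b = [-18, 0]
c1 = 3, c2 = 3

b = 3·v1 + 3·v2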